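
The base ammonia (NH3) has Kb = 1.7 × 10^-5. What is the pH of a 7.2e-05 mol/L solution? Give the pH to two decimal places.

NH3 + H2O ⇌ NH4+ + OH-
Let x = [OH-] at equilibrium. Kb = x²/(7.2e-05 − x).
Here C₀/Kb ≈ 4.24, so the small-x approximation fails. Use the quadratic:
x = [−1.7e-05 + √(1.7e-05² + 4.9e-09)]/2 = 2.75 × 10^-5 M
pOH = 4.56, so pH = 14.00 − pOH = 9.44

pH = 9.44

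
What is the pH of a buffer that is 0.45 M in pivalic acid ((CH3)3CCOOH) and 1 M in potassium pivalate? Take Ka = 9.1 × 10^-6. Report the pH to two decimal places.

pH = 5.39

pKa = −log(9.1 × 10^-6) = 5.041
Henderson–Hasselbalch: pH = pKa + log([(CH3)3CCOO-]/[(CH3)3CCOOH]) = 5.041 + log(1/0.45)
pH = 5.041 + (+0.347) = 5.39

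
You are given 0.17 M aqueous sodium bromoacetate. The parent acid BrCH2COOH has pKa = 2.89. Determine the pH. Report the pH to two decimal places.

pH = 8.06

BrCH2COO- is the conjugate base of the weak acid BrCH2COOH.
Ka = 10^(−2.89) = 1.29 × 10^-3
Kb = Kw/Ka = 1.0×10^-14 / 1.29 × 10^-3 = 7.75 × 10^-12
Kb = [OH-]²/(0.17 − [OH-]) = 7.75 × 10^-12
Assume [OH-] ≪ 0.17: [OH-] ≈ √(7.75 × 10^-12 × 0.17) = 1.15 × 10^-6 M
pOH = −log(1.15 × 10^-6) = 5.94; pH = 14.00 − 5.94 = 8.06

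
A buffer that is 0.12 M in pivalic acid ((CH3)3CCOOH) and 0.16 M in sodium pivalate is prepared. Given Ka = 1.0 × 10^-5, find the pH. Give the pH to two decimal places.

pKa = −log(1.0 × 10^-5) = 5.000
Using pH = pKa + log([base]/[acid]) with [base]/[acid] = 0.16/0.12:
pH = 5.000 + (+0.125) = 5.12

pH = 5.12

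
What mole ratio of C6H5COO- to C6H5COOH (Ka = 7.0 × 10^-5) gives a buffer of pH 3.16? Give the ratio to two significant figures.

ratio = 0.10

pKa = -log(7.0 × 10^-5) = 4.155
pH = pKa + log(r) ⇒ log(r) = 3.16 − 4.155 = -0.995
r = [C6H5COO-]/[C6H5COOH] = 10^(-0.995) = 0.101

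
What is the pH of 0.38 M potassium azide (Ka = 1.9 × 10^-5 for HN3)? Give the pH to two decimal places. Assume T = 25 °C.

N3- is the conjugate base of the weak acid HN3.
Kb = Kw/Ka = 1.0×10^-14 / 1.9 × 10^-5 = 5.26 × 10^-10
Kb = [OH-]²/(0.38 − [OH-]) = 5.26 × 10^-10
Since Kb ≪ C₀, [OH-] ≈ √(Kb·C₀) = 1.41 × 10^-5 M.
([OH-]/C₀ = 0.0037% < 5%, so the approximation holds.)
pOH = −log(1.41 × 10^-5) = 4.85; pH = 14.00 − 4.85 = 9.15

pH = 9.15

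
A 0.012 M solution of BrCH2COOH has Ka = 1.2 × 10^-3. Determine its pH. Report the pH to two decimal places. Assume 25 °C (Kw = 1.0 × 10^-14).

pH = 2.49

BrCH2COOH ⇌ BrCH2COO- + H+
Ka = x²/(0.012 − x) = 1.2 × 10^-3
x is not negligible relative to C₀; solve x² + 0.0012·x − 1.44e-05 = 0.
x = (−Ka + √(Ka² + 4·Ka·C₀))/2 = 3.24 × 10^-3 M
pH = −log[H+] = −log(3.24 × 10^-3) = 2.49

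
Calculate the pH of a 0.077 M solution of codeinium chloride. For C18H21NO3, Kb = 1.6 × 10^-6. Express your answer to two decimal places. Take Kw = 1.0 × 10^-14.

C18H22NO3+ is the conjugate acid of the weak base C18H21NO3.
Ka = Kw/Kb = 1.0×10^-14 / 1.6 × 10^-6 = 6.25 × 10^-9
Let x = [H+] at equilibrium. Ka = x²/(0.077 − x).
Neglecting x in the denominator: x = √(6.25 × 10^-9 × 0.077) = 2.19 × 10^-5 M
(x/C₀ = 0.028% < 5%, so the approximation holds.)
pH = −log[H+] = −log(2.19 × 10^-5) = 4.66

pH = 4.66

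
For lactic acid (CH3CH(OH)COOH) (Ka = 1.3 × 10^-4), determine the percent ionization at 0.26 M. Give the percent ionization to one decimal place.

CH3CH(OH)COOH ⇌ CH3CH(OH)COO- + H+; let x = [H+] at equilibrium.
x ≈ √(Ka·C₀) = √(1.3 × 10^-4 × 0.26) = 5.81 × 10^-3 M
% ionization = x/C₀ × 100% = 5.81 × 10^-3/0.26 × 100% = 2.2%

2.2%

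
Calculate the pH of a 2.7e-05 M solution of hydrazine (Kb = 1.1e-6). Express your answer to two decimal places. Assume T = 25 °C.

N2H4 + H2O ⇌ N2H5+ + OH-
Kb = [OH-]²/(2.7e-05 − [OH-]) = 1.1 × 10^-6
The 5% rule fails; solving [OH-]² + Kb·[OH-] − Kb·C₀ = 0 exactly:
[OH-] = [−1.1e-06 + √(1.1e-06² + 1.19e-10)]/2 = 4.93 × 10^-6 M
pOH = 5.31, so pH = 14.00 − pOH = 8.69

pH = 8.69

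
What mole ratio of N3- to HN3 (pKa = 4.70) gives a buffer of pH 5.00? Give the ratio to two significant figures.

pH = pKa + log(r) ⇒ log(r) = 5.00 − 4.70 = +0.30
r = [N3-]/[HN3] = 10^(+0.30) = 2

ratio = 2.0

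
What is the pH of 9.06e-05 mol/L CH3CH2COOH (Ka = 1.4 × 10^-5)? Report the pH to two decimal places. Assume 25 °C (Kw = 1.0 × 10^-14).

pH = 4.53

CH3CH2COOH ⇌ CH3CH2COO- + H+
Ka = x²/(9.06e-05 − x) = 1.4 × 10^-5
Here C₀/Ka ≈ 6.47, so the small-x approximation fails. Use the quadratic:
x = (−Ka + √(Ka² + 4·Ka·C₀))/2 = 2.93 × 10^-5 M
pH = −log[H+] = −log(2.93 × 10^-5) = 4.53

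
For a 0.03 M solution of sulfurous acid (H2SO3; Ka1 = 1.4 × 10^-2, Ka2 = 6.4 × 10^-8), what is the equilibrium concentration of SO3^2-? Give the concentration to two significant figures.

First ionization gives [H+] ≈ [HSO3-] = 1.47 × 10^-2 M.
Second step: Ka2 = [H+][SO3^2-]/[HSO3-] ≈ [SO3^2-] (since [H+] ≈ [HSO3-]).
So [SO3^2-] ≈ Ka2.

6.4 × 10^-8 M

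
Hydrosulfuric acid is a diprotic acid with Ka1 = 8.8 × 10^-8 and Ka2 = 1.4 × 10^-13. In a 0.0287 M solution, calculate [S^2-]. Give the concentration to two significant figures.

1.4 × 10^-13 M

First ionization gives [H+] ≈ [HS-] = 5.03 × 10^-5 M.
Second step: Ka2 = [H+][S^2-]/[HS-] ≈ [S^2-] (since [H+] ≈ [HS-]).
So [S^2-] ≈ Ka2.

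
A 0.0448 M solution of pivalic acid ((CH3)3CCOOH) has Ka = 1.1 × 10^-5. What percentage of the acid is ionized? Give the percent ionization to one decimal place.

1.6%

(CH3)3CCOOH ⇌ (CH3)3CCOO- + H+; let x = [H+] at equilibrium.
x ≈ √(Ka·C₀) = √(1.1 × 10^-5 × 0.0448) = 7.02 × 10^-4 M
Fraction ionized = 7.02 × 10^-4 / 0.0448 = 0.0157 → 1.6%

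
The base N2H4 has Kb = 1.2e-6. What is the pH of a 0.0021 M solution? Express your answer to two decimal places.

N2H4 + H2O ⇌ N2H5+ + OH-
Kb = x²/(0.0021 − x) = 1.2 × 10^-6
Assume x ≪ 0.0021: x ≈ √(1.2 × 10^-6 × 0.0021) = 5.02 × 10^-5 M
pOH = −log(5.02 × 10^-5) = 4.30; pH = 14.00 − 4.30 = 9.70

pH = 9.70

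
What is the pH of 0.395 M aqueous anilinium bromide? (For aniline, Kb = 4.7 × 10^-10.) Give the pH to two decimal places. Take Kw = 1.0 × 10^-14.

C6H5NH3+ is the conjugate acid of the weak base C6H5NH2.
Ka = Kw/Kb = 1.0×10^-14 / 4.7 × 10^-10 = 2.13 × 10^-5
Ka = [H+]²/(0.395 − [H+]) = 2.13 × 10^-5
Assume [H+] ≪ 0.395: [H+] ≈ √(2.13 × 10^-5 × 0.395) = 2.90 × 10^-3 M
pH = −log[H+] = −log(2.90 × 10^-3) = 2.54

pH = 2.54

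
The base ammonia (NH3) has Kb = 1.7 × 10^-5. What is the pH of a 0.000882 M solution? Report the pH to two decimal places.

NH3 + H2O ⇌ NH4+ + OH-
From the ICE table, Kb = [OH-]²/(0.000882 − [OH-]) = 1.7 × 10^-5.
[OH-] is not negligible relative to C₀; solve [OH-]² + 1.7e-05·[OH-] − 1.5e-08 = 0.
[OH-] = (−Kb + √(Kb² + 4·Kb·C₀))/2 = 1.14 × 10^-4 M
pOH = −log(1.14 × 10^-4) = 3.94; pH = 14.00 − 3.94 = 10.06

pH = 10.06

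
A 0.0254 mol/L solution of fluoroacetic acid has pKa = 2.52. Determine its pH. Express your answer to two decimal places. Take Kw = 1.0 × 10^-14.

FCH2COOH ⇌ FCH2COO- + H+
Ka = 10^(−2.52) = 3.02 × 10^-3
Let x = [H+] at equilibrium. Ka = x²/(0.0254 − x).
Here C₀/Ka ≈ 8.41, so the small-x approximation fails. Use the quadratic:
x = [−0.00302 + √(0.00302² + 0.000307)]/2 = 7.38 × 10^-3 M
pH = −log(7.38 × 10^-3) = 2.13

pH = 2.13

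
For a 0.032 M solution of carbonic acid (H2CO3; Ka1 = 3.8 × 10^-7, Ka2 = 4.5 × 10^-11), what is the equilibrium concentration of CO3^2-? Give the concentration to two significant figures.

4.5 × 10^-11 M

First ionization gives [H+] ≈ [HCO3-] = 1.10 × 10^-4 M.
Second step: Ka2 = [H+][CO3^2-]/[HCO3-] ≈ [CO3^2-] (since [H+] ≈ [HCO3-]).
So [CO3^2-] ≈ Ka2.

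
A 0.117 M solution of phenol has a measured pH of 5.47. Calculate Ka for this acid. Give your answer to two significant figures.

[H+] = 10^(-5.47) = 3.39 × 10^-6 M
At equilibrium [HA] = 0.117 − 3.39 × 10^-6 = 1.17 × 10^-1 M
Ka = [H+][A-]/[HA] = (3.39 × 10^-6)² / 1.17 × 10^-1 = 9.8 × 10^-11

Ka = 9.8 × 10^-11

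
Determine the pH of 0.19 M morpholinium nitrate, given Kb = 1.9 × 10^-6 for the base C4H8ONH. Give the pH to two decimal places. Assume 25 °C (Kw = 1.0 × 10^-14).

C4H8ONH2+ is the conjugate acid of the weak base C4H8ONH.
Ka = Kw/Kb = 1.0×10^-14 / 1.9 × 10^-6 = 5.26 × 10^-9
From the ICE table, Ka = [H+]²/(0.19 − [H+]) = 5.26 × 10^-9.
Neglecting [H+] in the denominator: [H+] = √(5.26 × 10^-9 × 0.19) = 3.16 × 10^-5 M
pH = −log[H+] = −log(3.16 × 10^-5) = 4.50

pH = 4.50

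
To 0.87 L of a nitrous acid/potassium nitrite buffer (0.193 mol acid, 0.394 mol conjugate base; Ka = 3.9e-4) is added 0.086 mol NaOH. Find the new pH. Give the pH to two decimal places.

After neutralization: n(HNO2) = 0.107 mol, n(NO2-) = 0.48 mol.
pKa = −log(3.9 × 10^-4) = 3.409
pH = pKa + log([A⁻]/[HA]) = 3.409 + log(0.48/0.107) = 3.409 +0.652

pH = 4.06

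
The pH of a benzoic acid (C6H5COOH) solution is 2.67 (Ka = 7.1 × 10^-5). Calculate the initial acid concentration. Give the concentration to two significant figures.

C₀ = 6.7 × 10^-2 M

[H+] = 10^(-2.67) = 2.14 × 10^-3 M = x
Ka = x²/(C₀ − x) ⇒ C₀ = x + x²/Ka
C₀ = 2.14 × 10^-3 + (2.14 × 10^-3)²/(7.1 × 10^-5) = 6.66 × 10^-2 M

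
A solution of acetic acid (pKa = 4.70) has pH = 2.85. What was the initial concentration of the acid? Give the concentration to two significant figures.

[H+] = 10^(-2.85) = 1.41 × 10^-3 M = x
Ka = 10^(−4.70) = 2.00 × 10^-5
Ka = x²/(C₀ − x) ⇒ C₀ = x + x²/Ka
C₀ = 1.41 × 10^-3 + (1.41 × 10^-3)²/(2.00 × 10^-5) = 1.01 × 10^-1 M

C₀ = 1.0 × 10^-1 M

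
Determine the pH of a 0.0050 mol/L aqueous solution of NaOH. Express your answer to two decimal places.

NaOH is a strong base; [OH-] = 0.005 M.
pOH = -log(0.005) = 2.30
pH = 14.00 - 2.30 = 11.70

pH = 11.70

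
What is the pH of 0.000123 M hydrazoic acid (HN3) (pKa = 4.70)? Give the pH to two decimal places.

pH = 4.39

HN3 ⇌ N3- + H+
Ka = 10^(−4.70) = 2.00 × 10^-5
Let x = [H+] at equilibrium. Ka = x²/(0.000123 − x).
x is not negligible relative to C₀; solve x² + 2e-05·x − 2.46e-09 = 0.
x = (−Ka + √(Ka² + 4·Ka·C₀))/2 = 4.06 × 10^-5 M
pH = −log(4.06 × 10^-5) = 4.39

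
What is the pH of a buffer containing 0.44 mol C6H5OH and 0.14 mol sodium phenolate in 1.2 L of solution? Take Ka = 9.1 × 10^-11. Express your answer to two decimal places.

pKa = −log(9.1 × 10^-11) = 10.041
Using pH = pKa + log([base]/[acid]) with [base]/[acid] = 0.14/0.44:
pH = 10.041 + (-0.497) = 9.54

pH = 9.54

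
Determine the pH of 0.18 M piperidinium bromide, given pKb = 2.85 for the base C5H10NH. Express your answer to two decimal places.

C5H10NH2+ is the conjugate acid of the weak base C5H10NH.
Kb = 10^(−2.85) = 1.41 × 10^-3
Ka = Kw/Kb = 1.0×10^-14 / 1.41 × 10^-3 = 7.09 × 10^-12
From the ICE table, Ka = x²/(0.18 − x) = 7.09 × 10^-12.
Since Ka ≪ C₀, x ≈ √(Ka·C₀) = 1.13 × 10^-6 M.
pH = −log[H+] = −log(1.13 × 10^-6) = 5.95

pH = 5.95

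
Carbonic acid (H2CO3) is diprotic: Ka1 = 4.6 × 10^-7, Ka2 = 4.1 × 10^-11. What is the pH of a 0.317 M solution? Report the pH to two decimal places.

Ka1 ≫ Ka2, so treat the first dissociation as the only significant source of H+.
Ka1 = x²/(0.317 − x) = 4.6 × 10^-7
x ≈ √(4.6 × 10^-7 × 0.317) = 3.82 × 10^-4 M
pH = −log(3.82 × 10^-4) = 3.42

pH = 3.42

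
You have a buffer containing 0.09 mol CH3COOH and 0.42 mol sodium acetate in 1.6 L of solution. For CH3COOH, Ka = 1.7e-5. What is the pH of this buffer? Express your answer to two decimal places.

pKa = −log(1.7 × 10^-5) = 4.770
Using pH = pKa + log([base]/[acid]) with [base]/[acid] = 0.42/0.09:
pH = 4.770 + (+0.669) = 5.44

pH = 5.44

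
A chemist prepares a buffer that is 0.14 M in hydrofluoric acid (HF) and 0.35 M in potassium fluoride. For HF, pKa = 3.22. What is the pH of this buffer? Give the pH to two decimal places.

pH = 3.62

Using pH = pKa + log([base]/[acid]) with [base]/[acid] = 0.35/0.14:
pH = 3.22 + (+0.398) = 3.62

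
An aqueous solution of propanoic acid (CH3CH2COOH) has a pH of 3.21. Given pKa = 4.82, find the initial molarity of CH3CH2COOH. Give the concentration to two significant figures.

[H+] = 10^(-3.21) = 6.17 × 10^-4 M = x
Ka = 10^(−4.82) = 1.51 × 10^-5
Ka = x²/(C₀ − x) ⇒ C₀ = x + x²/Ka
C₀ = 6.17 × 10^-4 + (6.17 × 10^-4)²/(1.51 × 10^-5) = 2.58 × 10^-2 M

C₀ = 2.6 × 10^-2 M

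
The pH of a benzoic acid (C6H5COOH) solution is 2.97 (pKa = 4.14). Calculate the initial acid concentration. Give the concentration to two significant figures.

C₀ = 1.7 × 10^-2 M

[H+] = 10^(-2.97) = 1.07 × 10^-3 M = x
Ka = 10^(−4.14) = 7.24 × 10^-5
Ka = x²/(C₀ − x) ⇒ C₀ = x + x²/Ka
C₀ = 1.07 × 10^-3 + (1.07 × 10^-3)²/(7.24 × 10^-5) = 1.69 × 10^-2 M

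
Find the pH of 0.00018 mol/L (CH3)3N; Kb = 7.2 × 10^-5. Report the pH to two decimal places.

(CH3)3N + H2O ⇌ (CH3)3NH+ + OH-
Kb = [OH-]²/(0.00018 − [OH-]) = 7.2 × 10^-5
Here C₀/Kb ≈ 2.5, so the small-[OH-] approximation fails. Use the quadratic:
[OH-] = (−Kb + √(Kb² + 4·Kb·C₀))/2 = 8.34 × 10^-5 M
pOH = −log(8.34 × 10^-5) = 4.08; pH = 14.00 − 4.08 = 9.92

pH = 9.92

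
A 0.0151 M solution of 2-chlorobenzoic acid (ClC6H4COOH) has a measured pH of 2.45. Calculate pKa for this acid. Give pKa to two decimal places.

pKa = 2.96

[H+] = 10^(-2.45) = 3.55 × 10^-3 M
At equilibrium [HA] = 0.0151 − 3.55 × 10^-3 = 1.16 × 10^-2 M
Ka = [H+][A-]/[HA] = (3.55 × 10^-3)² / 1.16 × 10^-2 = 1.09 × 10^-3
pKa = -log(1.09 × 10^-3) = 2.96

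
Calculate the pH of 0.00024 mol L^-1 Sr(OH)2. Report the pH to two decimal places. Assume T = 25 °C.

Sr(OH)2 is a strong base (each formula unit releases 2 OH-); [OH-] = 0.00048 M.
pOH = -log(0.00048) = 3.32
pH = 14.00 - 3.32 = 10.68

pH = 10.68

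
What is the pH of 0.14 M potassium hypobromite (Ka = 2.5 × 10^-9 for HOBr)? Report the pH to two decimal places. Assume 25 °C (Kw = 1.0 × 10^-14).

pH = 10.87

OBr- is the conjugate base of the weak acid HOBr.
Kb = Kw/Ka = 1.0×10^-14 / 2.5 × 10^-9 = 4.00 × 10^-6
Let x = [OH-] at equilibrium. Kb = x²/(0.14 − x).
Neglecting x in the denominator: x = √(4.00 × 10^-6 × 0.14) = 7.48 × 10^-4 M
Check: 0.53% ionized — well under 5%, approximation valid.
pOH = 3.13, so pH = 14.00 − pOH = 10.87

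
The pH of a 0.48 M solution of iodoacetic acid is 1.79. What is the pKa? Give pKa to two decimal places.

[H+] = 10^(-1.79) = 1.62 × 10^-2 M
At equilibrium [HA] = 0.48 − 1.62 × 10^-2 = 4.64 × 10^-1 M
Ka = [H+][A-]/[HA] = (1.62 × 10^-2)² / 4.64 × 10^-1 = 5.66 × 10^-4
pKa = -log(5.66 × 10^-4) = 3.25

pKa = 3.25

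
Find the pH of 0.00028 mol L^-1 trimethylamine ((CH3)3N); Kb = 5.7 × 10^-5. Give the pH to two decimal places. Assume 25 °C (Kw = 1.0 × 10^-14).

pH = 10.00

(CH3)3N + H2O ⇌ (CH3)3NH+ + OH-
Let x = [OH-] at equilibrium. Kb = x²/(0.00028 − x).
Here C₀/Kb ≈ 4.91, so the small-x approximation fails. Use the quadratic:
x = (−Kb + √(Kb² + 4·Kb·C₀))/2 = 1.01 × 10^-4 M
pOH = 4.00, so pH = 14.00 − pOH = 10.00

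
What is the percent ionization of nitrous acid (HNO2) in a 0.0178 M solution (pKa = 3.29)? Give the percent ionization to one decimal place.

15.6%

HNO2 ⇌ NO2- + H+; let x = [H+] at equilibrium.
Ka = 10^(−3.29) = 5.13 × 10^-4
Ka = x²/(C₀ − x); solving the quadratic gives x = 2.78 × 10^-3 M.
Fraction ionized = 2.78 × 10^-3 / 0.0178 = 0.1562 → 15.6%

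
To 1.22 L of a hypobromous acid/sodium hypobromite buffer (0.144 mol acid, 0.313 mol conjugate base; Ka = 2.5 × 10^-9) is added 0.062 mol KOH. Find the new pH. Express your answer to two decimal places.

OH- converts HOBr to OBr-: HOBr → 0.082 mol, OBr- → 0.375 mol.
pKa = −log(2.5 × 10^-9) = 8.602
pH = pKa + log(n_OBr-/n_HOBr) = 8.602 + log(0.375/0.082) = 8.602 + (+0.660)

pH = 9.26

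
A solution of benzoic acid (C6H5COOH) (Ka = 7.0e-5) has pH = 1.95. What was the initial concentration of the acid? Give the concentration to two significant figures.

C₀ = 1.8 M

[H+] = 10^(-1.95) = 1.12 × 10^-2 M = x
Ka = x²/(C₀ − x) ⇒ C₀ = x + x²/Ka
C₀ = 1.12 × 10^-2 + (1.12 × 10^-2)²/(7.0 × 10^-5) = 1.80 M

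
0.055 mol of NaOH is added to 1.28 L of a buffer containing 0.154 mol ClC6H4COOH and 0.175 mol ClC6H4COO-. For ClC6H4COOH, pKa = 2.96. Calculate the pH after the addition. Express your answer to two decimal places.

pH = 3.33

OH- converts ClC6H4COOH to ClC6H4COO-: ClC6H4COOH → 0.099 mol, ClC6H4COO- → 0.23 mol.
pH = pKa + log([A⁻]/[HA]) = 2.96 + log(0.23/0.099) = 2.96 +0.366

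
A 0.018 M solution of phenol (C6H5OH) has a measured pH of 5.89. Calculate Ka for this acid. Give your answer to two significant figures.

Ka = 9.2 × 10^-11

[H+] = 10^(-5.89) = 1.29 × 10^-6 M
At equilibrium [HA] = 0.018 − 1.29 × 10^-6 = 1.80 × 10^-2 M
Ka = [H+][A-]/[HA] = (1.29 × 10^-6)² / 1.80 × 10^-2 = 9.2 × 10^-11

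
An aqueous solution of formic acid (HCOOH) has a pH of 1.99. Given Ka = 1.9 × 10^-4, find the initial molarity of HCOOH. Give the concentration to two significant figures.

[H+] = 10^(-1.99) = 1.02 × 10^-2 M = x
Ka = x²/(C₀ − x) ⇒ C₀ = x + x²/Ka
C₀ = 1.02 × 10^-2 + (1.02 × 10^-2)²/(1.9 × 10^-4) = 5.58 × 10^-1 M

C₀ = 5.6 × 10^-1 M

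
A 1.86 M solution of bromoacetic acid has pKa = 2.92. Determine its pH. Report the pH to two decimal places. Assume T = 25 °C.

pH = 1.33

BrCH2COOH ⇌ BrCH2COO- + H+
Ka = 10^(−2.92) = 1.20 × 10^-3
Ka = x²/(1.86 − x) = 1.20 × 10^-3
Since Ka ≪ C₀, x ≈ √(Ka·C₀) = 4.72 × 10^-2 M.
pH = −log(4.72 × 10^-2) = 1.33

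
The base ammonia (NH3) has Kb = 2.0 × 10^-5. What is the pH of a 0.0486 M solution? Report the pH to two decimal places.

NH3 + H2O ⇌ NH4+ + OH-
From the ICE table, Kb = [OH-]²/(0.0486 − [OH-]) = 2.0 × 10^-5.
Assume [OH-] ≪ 0.0486: [OH-] ≈ √(2.0 × 10^-5 × 0.0486) = 9.86 × 10^-4 M
Check: 2% ionized — well under 5%, approximation valid.
pOH = −log(9.86 × 10^-4) = 3.01; pH = 14.00 − 3.01 = 10.99

pH = 10.99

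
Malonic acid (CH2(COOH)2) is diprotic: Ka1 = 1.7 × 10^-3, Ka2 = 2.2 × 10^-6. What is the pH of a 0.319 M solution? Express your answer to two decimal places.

Ka1 ≫ Ka2, so treat the first dissociation as the only significant source of H+.
Ka1 = x²/(0.319 − x) = 1.7 × 10^-3
Solving the quadratic: x = (−Ka1 + √(Ka1² + 4·Ka1·C₀))/2 = 2.25 × 10^-2 M
pH = −log(2.25 × 10^-2) = 1.65

pH = 1.65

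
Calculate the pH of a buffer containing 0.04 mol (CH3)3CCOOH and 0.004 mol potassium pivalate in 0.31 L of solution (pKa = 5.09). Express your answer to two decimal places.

pH = 4.09

Henderson–Hasselbalch: pH = pKa + log([(CH3)3CCOO-]/[(CH3)3CCOOH]) = 5.09 + log(0.004/0.04)
pH = 5.09 + (-1.000) = 4.09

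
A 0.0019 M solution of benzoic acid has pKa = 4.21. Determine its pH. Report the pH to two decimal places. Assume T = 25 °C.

pH = 3.50

C6H5COOH ⇌ C6H5COO- + H+
Ka = 10^(−4.21) = 6.17 × 10^-5
From the ICE table, Ka = x²/(0.0019 − x) = 6.17 × 10^-5.
x is not negligible relative to C₀; solve x² + 6.17e-05·x − 1.17e-07 = 0.
x = [−6.17e-05 + √(6.17e-05² + 4.69e-07)]/2 = 3.13 × 10^-4 M
pH = −log(3.13 × 10^-4) = 3.50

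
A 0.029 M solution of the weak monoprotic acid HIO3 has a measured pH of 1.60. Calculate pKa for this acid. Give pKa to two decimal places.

[H+] = 10^(-1.60) = 2.51 × 10^-2 M
At equilibrium [HA] = 0.029 − 2.51 × 10^-2 = 3.90 × 10^-3 M
Ka = [H+][A-]/[HA] = (2.51 × 10^-2)² / 3.90 × 10^-3 = 1.62 × 10^-1
pKa = -log(1.62 × 10^-1) = 0.79

pKa = 0.79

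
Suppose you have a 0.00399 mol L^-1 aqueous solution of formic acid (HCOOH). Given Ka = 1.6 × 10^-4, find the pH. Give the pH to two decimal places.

HCOOH ⇌ HCOO- + H+
From the ICE table, Ka = x²/(0.00399 − x) = 1.6 × 10^-4.
x is not negligible relative to C₀; solve x² + 0.00016·x − 6.38e-07 = 0.
x = [−0.00016 + √(0.00016² + 2.55e-06)]/2 = 7.23 × 10^-4 M
pH = −log[H+] = −log(7.23 × 10^-4) = 3.14

pH = 3.14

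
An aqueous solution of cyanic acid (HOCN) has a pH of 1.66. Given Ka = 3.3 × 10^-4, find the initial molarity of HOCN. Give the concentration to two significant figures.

[H+] = 10^(-1.66) = 2.19 × 10^-2 M = x
Ka = x²/(C₀ − x) ⇒ C₀ = x + x²/Ka
C₀ = 2.19 × 10^-2 + (2.19 × 10^-2)²/(3.3 × 10^-4) = 1.48 M

C₀ = 1.5 M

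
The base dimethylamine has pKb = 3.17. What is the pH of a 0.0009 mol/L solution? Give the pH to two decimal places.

pH = 10.71

(CH3)2NH + H2O ⇌ (CH3)2NH2+ + OH-
Kb = 10^(−3.17) = 6.76 × 10^-4
Kb = x²/(0.0009 − x) = 6.76 × 10^-4
The 5% rule fails; solving x² + Kb·x − Kb·C₀ = 0 exactly:
x = (−Kb + √(Kb² + 4·Kb·C₀))/2 = 5.12 × 10^-4 M
pOH = −log(5.12 × 10^-4) = 3.29; pH = 14.00 − 3.29 = 10.71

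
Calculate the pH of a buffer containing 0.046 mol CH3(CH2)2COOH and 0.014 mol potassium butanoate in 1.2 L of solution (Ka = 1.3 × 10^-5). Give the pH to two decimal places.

pKa = −log(1.3 × 10^-5) = 4.886
Henderson–Hasselbalch: pH = pKa + log([CH3(CH2)2COO-]/[CH3(CH2)2COOH]) = 4.886 + log(0.014/0.046)
pH = 4.886 + (-0.517) = 4.37

pH = 4.37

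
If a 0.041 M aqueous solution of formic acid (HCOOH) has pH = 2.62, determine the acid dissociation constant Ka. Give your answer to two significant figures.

Ka = 1.5 × 10^-4

[H+] = 10^(-2.62) = 2.40 × 10^-3 M
At equilibrium [HA] = 0.041 − 2.40 × 10^-3 = 3.86 × 10^-2 M
Ka = [H+][A-]/[HA] = (2.40 × 10^-3)² / 3.86 × 10^-2 = 1.5 × 10^-4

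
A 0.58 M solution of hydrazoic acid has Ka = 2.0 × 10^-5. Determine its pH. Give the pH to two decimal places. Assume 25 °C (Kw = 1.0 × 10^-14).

HN3 ⇌ N3- + H+
Ka = x²/(0.58 − x) = 2.0 × 10^-5
Assume x ≪ 0.58: x ≈ √(2.0 × 10^-5 × 0.58) = 3.41 × 10^-3 M
pH = −log(3.41 × 10^-3) = 2.47

pH = 2.47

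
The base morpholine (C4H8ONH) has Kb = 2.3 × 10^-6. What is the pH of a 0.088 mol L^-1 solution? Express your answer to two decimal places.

C4H8ONH + H2O ⇌ C4H8ONH2+ + OH-
Kb = x²/(0.088 − x) = 2.3 × 10^-6
Assume x ≪ 0.088: x ≈ √(2.3 × 10^-6 × 0.088) = 4.50 × 10^-4 M
Check: 0.51% ionized — well under 5%, approximation valid.
pOH = −log(4.50 × 10^-4) = 3.35; pH = 14.00 − 3.35 = 10.65

pH = 10.65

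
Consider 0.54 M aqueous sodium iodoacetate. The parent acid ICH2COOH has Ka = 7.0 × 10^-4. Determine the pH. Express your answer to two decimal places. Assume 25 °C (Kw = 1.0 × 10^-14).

ICH2COO- is the conjugate base of the weak acid ICH2COOH.
Kb = Kw/Ka = 1.0×10^-14 / 7.0 × 10^-4 = 1.43 × 10^-11
From the ICE table, Kb = [OH-]²/(0.54 − [OH-]) = 1.43 × 10^-11.
Neglecting [OH-] in the denominator: [OH-] = √(1.43 × 10^-11 × 0.54) = 2.78 × 10^-6 M
pOH = −log(2.78 × 10^-6) = 5.56; pH = 14.00 − 5.56 = 8.44

pH = 8.44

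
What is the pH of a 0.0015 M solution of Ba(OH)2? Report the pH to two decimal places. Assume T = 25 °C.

pH = 11.48

Ba(OH)2 is a strong base (each formula unit releases 2 OH-); [OH-] = 0.003 M.
pOH = -log(0.003) = 2.52
pH = 14.00 - 2.52 = 11.48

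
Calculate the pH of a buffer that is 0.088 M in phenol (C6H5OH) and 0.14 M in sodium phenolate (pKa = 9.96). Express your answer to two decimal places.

pH = 10.16

Using pH = pKa + log([base]/[acid]) with [base]/[acid] = 0.14/0.088:
pH = 9.96 + (+0.202) = 10.16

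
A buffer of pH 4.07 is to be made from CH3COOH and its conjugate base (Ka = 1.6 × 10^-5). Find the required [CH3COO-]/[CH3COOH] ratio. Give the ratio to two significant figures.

ratio = 0.19

pKa = -log(1.6 × 10^-5) = 4.796
pH = pKa + log(r) ⇒ log(r) = 4.07 − 4.796 = -0.726
r = [CH3COO-]/[CH3COOH] = 10^(-0.726) = 0.188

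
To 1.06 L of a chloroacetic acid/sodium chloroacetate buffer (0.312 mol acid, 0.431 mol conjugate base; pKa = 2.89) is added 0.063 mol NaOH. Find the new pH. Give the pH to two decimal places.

After neutralization: n(ClCH2COOH) = 0.249 mol, n(ClCH2COO-) = 0.494 mol.
pH = pKa + log([A⁻]/[HA]) = 2.89 + log(0.494/0.249) = 2.89 +0.298

pH = 3.19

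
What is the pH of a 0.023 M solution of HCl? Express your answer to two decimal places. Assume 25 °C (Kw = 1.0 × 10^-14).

HCl is a strong acid and dissociates completely, so [H+] = 0.023 M.
pH = -log(0.023) = 1.64

pH = 1.64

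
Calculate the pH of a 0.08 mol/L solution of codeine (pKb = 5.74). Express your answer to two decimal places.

C18H21NO3 + H2O ⇌ C18H22NO3+ + OH-
Kb = 10^(−5.74) = 1.82 × 10^-6
Kb = [OH-]²/(0.08 − [OH-]) = 1.82 × 10^-6
Assume [OH-] ≪ 0.08: [OH-] ≈ √(1.82 × 10^-6 × 0.08) = 3.82 × 10^-4 M
([OH-]/C₀ = 0.48% < 5%, so the approximation holds.)
pOH = −log(3.82 × 10^-4) = 3.42; pH = 14.00 − 3.42 = 10.58

pH = 10.58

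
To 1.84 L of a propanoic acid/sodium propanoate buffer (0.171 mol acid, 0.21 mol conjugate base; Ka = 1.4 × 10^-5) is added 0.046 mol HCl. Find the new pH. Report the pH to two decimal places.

pH = 4.73

Added H+ converts CH3CH2COO- to CH3CH2COOH: CH3CH2COOH → 0.217 mol, CH3CH2COO- → 0.164 mol.
pKa = −log(1.4 × 10^-5) = 4.854
Henderson–Hasselbalch with mole ratio 0.164/0.217: pH = 4.854 + (-0.122)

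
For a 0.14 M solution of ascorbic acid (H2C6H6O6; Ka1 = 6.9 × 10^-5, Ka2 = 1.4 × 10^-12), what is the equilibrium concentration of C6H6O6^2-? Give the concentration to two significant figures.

1.4 × 10^-12 M

First ionization gives [H+] ≈ [HC6H6O6-] = 3.11 × 10^-3 M.
Second step: Ka2 = [H+][C6H6O6^2-]/[HC6H6O6-] ≈ [C6H6O6^2-] (since [H+] ≈ [HC6H6O6-]).
So [C6H6O6^2-] ≈ Ka2.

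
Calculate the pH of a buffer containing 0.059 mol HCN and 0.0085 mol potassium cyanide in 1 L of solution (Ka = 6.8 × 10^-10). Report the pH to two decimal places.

pKa = −log(6.8 × 10^-10) = 9.167
Henderson–Hasselbalch: pH = pKa + log([CN-]/[HCN]) = 9.167 + log(0.0085/0.059)
pH = 9.167 + (-0.841) = 8.33

pH = 8.33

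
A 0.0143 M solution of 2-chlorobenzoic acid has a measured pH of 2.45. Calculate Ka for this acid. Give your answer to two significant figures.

[H+] = 10^(-2.45) = 3.55 × 10^-3 M
At equilibrium [HA] = 0.0143 − 3.55 × 10^-3 = 1.07 × 10^-2 M
Ka = [H+][A-]/[HA] = (3.55 × 10^-3)² / 1.07 × 10^-2 = 1.2 × 10^-3

Ka = 1.2 × 10^-3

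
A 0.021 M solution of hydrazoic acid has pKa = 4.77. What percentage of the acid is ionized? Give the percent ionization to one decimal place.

HN3 ⇌ N3- + H+; let x = [H+] at equilibrium.
Ka = 10^(−4.77) = 1.70 × 10^-5
x ≈ √(Ka·C₀) = √(1.70 × 10^-5 × 0.021) = 5.97 × 10^-4 M
Fraction ionized = 5.97 × 10^-4 / 0.021 = 0.0284 → 2.8%

2.8%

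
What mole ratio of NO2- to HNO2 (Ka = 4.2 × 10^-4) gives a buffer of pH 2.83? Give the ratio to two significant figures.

ratio = 0.28

pKa = -log(4.2 × 10^-4) = 3.377
pH = pKa + log(r) ⇒ log(r) = 2.83 − 3.377 = -0.547
r = [NO2-]/[HNO2] = 10^(-0.547) = 0.284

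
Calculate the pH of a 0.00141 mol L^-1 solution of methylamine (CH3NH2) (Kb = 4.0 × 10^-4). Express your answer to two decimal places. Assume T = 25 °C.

pH = 10.76

CH3NH2 + H2O ⇌ CH3NH3+ + OH-
From the ICE table, Kb = [OH-]²/(0.00141 − [OH-]) = 4.0 × 10^-4.
[OH-] is not negligible relative to C₀; solve [OH-]² + 0.0004·[OH-] − 5.64e-07 = 0.
[OH-] = (−Kb + √(Kb² + 4·Kb·C₀))/2 = 5.77 × 10^-4 M
pOH = −log(5.77 × 10^-4) = 3.24; pH = 14.00 − 3.24 = 10.76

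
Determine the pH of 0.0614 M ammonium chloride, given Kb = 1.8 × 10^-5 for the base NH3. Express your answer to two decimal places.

NH4+ is the conjugate acid of the weak base NH3.
Ka = Kw/Kb = 1.0×10^-14 / 1.8 × 10^-5 = 5.56 × 10^-10
From the ICE table, Ka = x²/(0.0614 − x) = 5.56 × 10^-10.
Assume x ≪ 0.0614: x ≈ √(5.56 × 10^-10 × 0.0614) = 5.84 × 10^-6 M
Check: 0.0095% ionized — well under 5%, approximation valid.
pH = −log[H+] = −log(5.84 × 10^-6) = 5.23

pH = 5.23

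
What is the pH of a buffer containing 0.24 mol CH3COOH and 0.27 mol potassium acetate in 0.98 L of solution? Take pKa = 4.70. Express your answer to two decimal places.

pH = 4.75

Using pH = pKa + log([base]/[acid]) with [base]/[acid] = 0.27/0.24:
pH = 4.70 + (+0.051) = 4.75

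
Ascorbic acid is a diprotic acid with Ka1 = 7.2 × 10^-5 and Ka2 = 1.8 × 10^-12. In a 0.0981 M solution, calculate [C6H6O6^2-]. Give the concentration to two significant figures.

First ionization gives [H+] ≈ [HC6H6O6-] = 2.66 × 10^-3 M.
Second step: Ka2 = [H+][C6H6O6^2-]/[HC6H6O6-] ≈ [C6H6O6^2-] (since [H+] ≈ [HC6H6O6-]).
So [C6H6O6^2-] ≈ Ka2.

1.8 × 10^-12 M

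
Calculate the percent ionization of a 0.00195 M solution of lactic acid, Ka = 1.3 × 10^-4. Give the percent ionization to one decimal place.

22.7%

CH3CH(OH)COOH ⇌ CH3CH(OH)COO- + H+; let x = [H+] at equilibrium.
Solve x² + 0.00013x − 2.53e-07 = 0 → x = 4.43 × 10^-4 M
Fraction ionized = 4.43 × 10^-4 / 0.00195 = 0.2272 → 22.7%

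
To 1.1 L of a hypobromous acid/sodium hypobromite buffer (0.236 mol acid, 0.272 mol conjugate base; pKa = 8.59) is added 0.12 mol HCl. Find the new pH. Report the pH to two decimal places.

After neutralization: n(HOBr) = 0.356 mol, n(OBr-) = 0.152 mol.
pH = pKa + log(n_OBr-/n_HOBr) = 8.59 + log(0.152/0.356) = 8.59 + (-0.370)

pH = 8.22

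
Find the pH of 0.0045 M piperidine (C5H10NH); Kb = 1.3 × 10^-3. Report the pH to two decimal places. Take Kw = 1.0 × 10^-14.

pH = 11.27

C5H10NH + H2O ⇌ C5H10NH2+ + OH-
Let x = [OH-] at equilibrium. Kb = x²/(0.0045 − x).
The 5% rule fails; solving x² + Kb·x − Kb·C₀ = 0 exactly:
x = (−Kb + √(Kb² + 4·Kb·C₀))/2 = 1.85 × 10^-3 M
pOH = 2.73, so pH = 14.00 − pOH = 11.27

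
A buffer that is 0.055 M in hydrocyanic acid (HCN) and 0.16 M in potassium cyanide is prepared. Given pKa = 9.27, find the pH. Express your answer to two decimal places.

pH = 9.73

pH = pKa + log([A⁻]/[HA]) = 9.27 + log(0.16/0.055)
pH = 9.27 + (+0.464) = 9.73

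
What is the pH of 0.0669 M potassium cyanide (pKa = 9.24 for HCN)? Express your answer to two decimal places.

pH = 11.03

CN- is the conjugate base of the weak acid HCN.
Ka = 10^(−9.24) = 5.75 × 10^-10
Kb = Kw/Ka = 1.0×10^-14 / 5.75 × 10^-10 = 1.74 × 10^-5
Kb = [OH-]²/(0.0669 − [OH-]) = 1.74 × 10^-5
Since Kb ≪ C₀, [OH-] ≈ √(Kb·C₀) = 1.08 × 10^-3 M.
Check: 1.6% ionized — well under 5%, approximation valid.
pOH = −log(1.08 × 10^-3) = 2.97; pH = 14.00 − 2.97 = 11.03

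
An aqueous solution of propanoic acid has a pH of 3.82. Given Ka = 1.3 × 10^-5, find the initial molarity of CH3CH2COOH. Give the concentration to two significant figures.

C₀ = 1.9 × 10^-3 M

[H+] = 10^(-3.82) = 1.51 × 10^-4 M = x
Ka = x²/(C₀ − x) ⇒ C₀ = x + x²/Ka
C₀ = 1.51 × 10^-4 + (1.51 × 10^-4)²/(1.3 × 10^-5) = 1.90 × 10^-3 M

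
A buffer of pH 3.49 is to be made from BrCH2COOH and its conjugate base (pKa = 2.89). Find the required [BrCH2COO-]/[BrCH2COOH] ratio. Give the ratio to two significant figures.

pH = pKa + log(r) ⇒ log(r) = 3.49 − 2.89 = +0.60
r = [BrCH2COO-]/[BrCH2COOH] = 10^(+0.60) = 3.98

ratio = 4.0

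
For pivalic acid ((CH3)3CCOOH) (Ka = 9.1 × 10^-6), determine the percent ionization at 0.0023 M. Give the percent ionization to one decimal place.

6.1%

(CH3)3CCOOH ⇌ (CH3)3CCOO- + H+; let x = [H+] at equilibrium.
Ka = x²/(C₀ − x); solving the quadratic gives x = 1.40 × 10^-4 M.
% ionization = x/C₀ × 100% = 1.40 × 10^-4/0.0023 × 100% = 6.1%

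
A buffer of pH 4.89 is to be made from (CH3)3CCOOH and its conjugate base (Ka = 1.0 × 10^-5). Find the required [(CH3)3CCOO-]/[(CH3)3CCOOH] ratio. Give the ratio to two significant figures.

ratio = 0.78

pKa = -log(1.0 × 10^-5) = 5.000
pH = pKa + log(r) ⇒ log(r) = 4.89 − 5.000 = -0.110
r = [(CH3)3CCOO-]/[(CH3)3CCOOH] = 10^(-0.110) = 0.776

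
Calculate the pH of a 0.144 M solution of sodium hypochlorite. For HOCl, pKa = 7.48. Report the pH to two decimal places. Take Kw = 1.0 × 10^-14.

pH = 10.32

OCl- is the conjugate base of the weak acid HOCl.
Ka = 10^(−7.48) = 3.31 × 10^-8
Kb = Kw/Ka = 1.0×10^-14 / 3.31 × 10^-8 = 3.02 × 10^-7
Kb = [OH-]²/(0.144 − [OH-]) = 3.02 × 10^-7
Neglecting [OH-] in the denominator: [OH-] = √(3.02 × 10^-7 × 0.144) = 2.09 × 10^-4 M
([OH-]/C₀ = 0.14% < 5%, so the approximation holds.)
pOH = −log(2.09 × 10^-4) = 3.68; pH = 14.00 − 3.68 = 10.32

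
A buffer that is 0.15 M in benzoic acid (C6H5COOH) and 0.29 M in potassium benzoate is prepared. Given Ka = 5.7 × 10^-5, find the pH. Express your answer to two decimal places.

pKa = −log(5.7 × 10^-5) = 4.244
Using pH = pKa + log([base]/[acid]) with [base]/[acid] = 0.29/0.15:
pH = 4.244 + (+0.286) = 4.53

pH = 4.53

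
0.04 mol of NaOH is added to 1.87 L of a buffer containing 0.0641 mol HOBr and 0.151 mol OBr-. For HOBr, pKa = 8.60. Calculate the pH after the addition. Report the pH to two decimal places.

pH = 9.50

After neutralization: n(HOBr) = 0.0241 mol, n(OBr-) = 0.191 mol.
pH = pKa + log(n_OBr-/n_HOBr) = 8.60 + log(0.191/0.0241) = 8.60 + (+0.899)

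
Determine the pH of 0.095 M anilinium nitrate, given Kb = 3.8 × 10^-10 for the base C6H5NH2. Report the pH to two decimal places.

pH = 2.80

C6H5NH3+ is the conjugate acid of the weak base C6H5NH2.
Ka = Kw/Kb = 1.0×10^-14 / 3.8 × 10^-10 = 2.63 × 10^-5
Ka = [H+]²/(0.095 − [H+]) = 2.63 × 10^-5
Since Ka ≪ C₀, [H+] ≈ √(Ka·C₀) = 1.58 × 10^-3 M.
pH = −log(1.58 × 10^-3) = 2.80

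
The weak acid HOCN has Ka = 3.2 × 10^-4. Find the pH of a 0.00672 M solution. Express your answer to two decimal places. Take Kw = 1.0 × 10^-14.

HOCN ⇌ OCN- + H+
From the ICE table, Ka = [H+]²/(0.00672 − [H+]) = 3.2 × 10^-4.
The 5% rule fails; solving [H+]² + Ka·[H+] − Ka·C₀ = 0 exactly:
[H+] = [−0.00032 + √(0.00032² + 8.6e-06)]/2 = 1.32 × 10^-3 M
pH = −log[H+] = −log(1.32 × 10^-3) = 2.88

pH = 2.88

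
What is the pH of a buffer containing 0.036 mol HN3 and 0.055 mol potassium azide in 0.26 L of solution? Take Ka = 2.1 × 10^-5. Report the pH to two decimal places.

pKa = −log(2.1 × 10^-5) = 4.678
pH = pKa + log([A⁻]/[HA]) = 4.678 + log(0.055/0.036)
pH = 4.678 + (+0.184) = 4.86

pH = 4.86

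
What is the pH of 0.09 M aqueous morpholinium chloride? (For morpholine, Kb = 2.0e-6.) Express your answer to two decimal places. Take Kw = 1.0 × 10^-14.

pH = 4.67

C4H8ONH2+ is the conjugate acid of the weak base C4H8ONH.
Ka = Kw/Kb = 1.0×10^-14 / 2.0 × 10^-6 = 5.00 × 10^-9
From the ICE table, Ka = [H+]²/(0.09 − [H+]) = 5.00 × 10^-9.
Since Ka ≪ C₀, [H+] ≈ √(Ka·C₀) = 2.12 × 10^-5 M.
([H+]/C₀ = 0.024% < 5%, so the approximation holds.)
pH = −log[H+] = −log(2.12 × 10^-5) = 4.67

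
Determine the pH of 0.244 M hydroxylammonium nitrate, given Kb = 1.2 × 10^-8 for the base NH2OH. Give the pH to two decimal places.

pH = 3.35

NH3OH+ is the conjugate acid of the weak base NH2OH.
Ka = Kw/Kb = 1.0×10^-14 / 1.2 × 10^-8 = 8.33 × 10^-7
From the ICE table, Ka = [H+]²/(0.244 − [H+]) = 8.33 × 10^-7.
Neglecting [H+] in the denominator: [H+] = √(8.33 × 10^-7 × 0.244) = 4.51 × 10^-4 M
pH = −log[H+] = −log(4.51 × 10^-4) = 3.35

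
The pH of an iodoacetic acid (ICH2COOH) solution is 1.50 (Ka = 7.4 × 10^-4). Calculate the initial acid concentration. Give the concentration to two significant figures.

C₀ = 1.4 M

[H+] = 10^(-1.50) = 3.16 × 10^-2 M = x
Ka = x²/(C₀ − x) ⇒ C₀ = x + x²/Ka
C₀ = 3.16 × 10^-2 + (3.16 × 10^-2)²/(7.4 × 10^-4) = 1.38 M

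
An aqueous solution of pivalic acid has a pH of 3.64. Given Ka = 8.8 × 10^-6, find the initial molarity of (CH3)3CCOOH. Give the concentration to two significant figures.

C₀ = 6.2 × 10^-3 M

[H+] = 10^(-3.64) = 2.29 × 10^-4 M = x
Ka = x²/(C₀ − x) ⇒ C₀ = x + x²/Ka
C₀ = 2.29 × 10^-4 + (2.29 × 10^-4)²/(8.8 × 10^-6) = 6.19 × 10^-3 M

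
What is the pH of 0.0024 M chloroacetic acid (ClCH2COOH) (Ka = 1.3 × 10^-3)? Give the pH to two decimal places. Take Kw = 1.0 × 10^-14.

pH = 2.91

ClCH2COOH ⇌ ClCH2COO- + H+
Ka = [H+]²/(0.0024 − [H+]) = 1.3 × 10^-3
[H+] is not negligible relative to C₀; solve [H+]² + 0.0013·[H+] − 3.12e-06 = 0.
[H+] = [−0.0013 + √(0.0013² + 1.25e-05)]/2 = 1.23 × 10^-3 M
pH = −log(1.23 × 10^-3) = 2.91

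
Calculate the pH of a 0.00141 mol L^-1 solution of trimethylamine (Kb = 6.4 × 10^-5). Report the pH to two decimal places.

(CH3)3N + H2O ⇌ (CH3)3NH+ + OH-
Kb = [OH-]²/(0.00141 − [OH-]) = 6.4 × 10^-5
[OH-] is not negligible relative to C₀; solve [OH-]² + 6.4e-05·[OH-] − 9.02e-08 = 0.
[OH-] = [−6.4e-05 + √(6.4e-05² + 3.61e-07)]/2 = 2.70 × 10^-4 M
pOH = −log(2.70 × 10^-4) = 3.57; pH = 14.00 − 3.57 = 10.43

pH = 10.43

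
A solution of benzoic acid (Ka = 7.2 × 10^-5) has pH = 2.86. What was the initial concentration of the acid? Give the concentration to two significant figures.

C₀ = 2.8 × 10^-2 M

[H+] = 10^(-2.86) = 1.38 × 10^-3 M = x
Ka = x²/(C₀ − x) ⇒ C₀ = x + x²/Ka
C₀ = 1.38 × 10^-3 + (1.38 × 10^-3)²/(7.2 × 10^-5) = 2.78 × 10^-2 M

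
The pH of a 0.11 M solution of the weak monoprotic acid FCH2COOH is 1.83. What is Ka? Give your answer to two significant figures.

Ka = 2.3 × 10^-3

[H+] = 10^(-1.83) = 1.48 × 10^-2 M
At equilibrium [HA] = 0.11 − 1.48 × 10^-2 = 9.52 × 10^-2 M
Ka = [H+][A-]/[HA] = (1.48 × 10^-2)² / 9.52 × 10^-2 = 2.3 × 10^-3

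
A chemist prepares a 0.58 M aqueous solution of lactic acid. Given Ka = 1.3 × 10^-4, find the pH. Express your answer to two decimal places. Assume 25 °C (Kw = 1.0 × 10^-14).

pH = 2.06

CH3CH(OH)COOH ⇌ CH3CH(OH)COO- + H+
Ka = [H+]²/(0.58 − [H+]) = 1.3 × 10^-4
Since Ka ≪ C₀, [H+] ≈ √(Ka·C₀) = 8.68 × 10^-3 M.
pH = −log(8.68 × 10^-3) = 2.06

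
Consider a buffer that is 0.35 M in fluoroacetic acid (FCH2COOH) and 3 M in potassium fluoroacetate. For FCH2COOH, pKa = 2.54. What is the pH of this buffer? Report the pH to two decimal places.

pH = 3.47

Henderson–Hasselbalch: pH = pKa + log([FCH2COO-]/[FCH2COOH]) = 2.54 + log(3/0.35)
pH = 2.54 + (+0.933) = 3.47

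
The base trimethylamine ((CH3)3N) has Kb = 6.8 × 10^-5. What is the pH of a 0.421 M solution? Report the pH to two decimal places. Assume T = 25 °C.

(CH3)3N + H2O ⇌ (CH3)3NH+ + OH-
From the ICE table, Kb = [OH-]²/(0.421 − [OH-]) = 6.8 × 10^-5.
Neglecting [OH-] in the denominator: [OH-] = √(6.8 × 10^-5 × 0.421) = 5.35 × 10^-3 M
([OH-]/C₀ = 1.3% < 5%, so the approximation holds.)
pOH = 2.27, so pH = 14.00 − pOH = 11.73

pH = 11.73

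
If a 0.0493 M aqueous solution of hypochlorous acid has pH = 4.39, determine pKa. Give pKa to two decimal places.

pKa = 7.47

[H+] = 10^(-4.39) = 4.07 × 10^-5 M
At equilibrium [HA] = 0.0493 − 4.07 × 10^-5 = 4.93 × 10^-2 M
Ka = [H+][A-]/[HA] = (4.07 × 10^-5)² / 4.93 × 10^-2 = 3.36 × 10^-8
pKa = -log(3.36 × 10^-8) = 7.47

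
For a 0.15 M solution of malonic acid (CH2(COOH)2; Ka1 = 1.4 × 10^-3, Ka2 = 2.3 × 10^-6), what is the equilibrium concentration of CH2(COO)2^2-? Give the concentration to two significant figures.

First ionization gives [H+] ≈ [CH2(COOH)COO-] = 1.38 × 10^-2 M.
Second step: Ka2 = [H+][CH2(COO)2^2-]/[CH2(COOH)COO-] ≈ [CH2(COO)2^2-] (since [H+] ≈ [CH2(COOH)COO-]).
So [CH2(COO)2^2-] ≈ Ka2.

2.3 × 10^-6 M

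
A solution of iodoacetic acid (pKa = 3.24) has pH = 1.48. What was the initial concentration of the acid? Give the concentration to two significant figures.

C₀ = 1.9 M

[H+] = 10^(-1.48) = 3.31 × 10^-2 M = x
Ka = 10^(−3.24) = 5.75 × 10^-4
Ka = x²/(C₀ − x) ⇒ C₀ = x + x²/Ka
C₀ = 3.31 × 10^-2 + (3.31 × 10^-2)²/(5.75 × 10^-4) = 1.94 M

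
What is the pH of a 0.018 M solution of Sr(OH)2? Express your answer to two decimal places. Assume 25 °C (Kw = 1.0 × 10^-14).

pH = 12.56

Sr(OH)2 is a strong base (each formula unit releases 2 OH-); [OH-] = 0.036 M.
pOH = -log(0.036) = 1.44
pH = 14.00 - 1.44 = 12.56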